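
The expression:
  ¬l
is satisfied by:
  {l: False}


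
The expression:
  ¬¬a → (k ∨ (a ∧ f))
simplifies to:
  f ∨ k ∨ ¬a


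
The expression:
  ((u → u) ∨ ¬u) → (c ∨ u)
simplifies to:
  c ∨ u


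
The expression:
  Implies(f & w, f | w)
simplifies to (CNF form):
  True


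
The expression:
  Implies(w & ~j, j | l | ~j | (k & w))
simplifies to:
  True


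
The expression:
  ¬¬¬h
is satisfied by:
  {h: False}


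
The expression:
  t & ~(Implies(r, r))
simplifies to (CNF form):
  False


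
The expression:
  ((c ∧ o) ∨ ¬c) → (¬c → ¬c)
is always true.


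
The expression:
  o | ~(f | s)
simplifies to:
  o | (~f & ~s)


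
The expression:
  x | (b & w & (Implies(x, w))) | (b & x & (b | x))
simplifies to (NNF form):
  x | (b & w)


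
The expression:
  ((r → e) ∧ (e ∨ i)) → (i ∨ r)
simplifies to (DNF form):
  i ∨ r ∨ ¬e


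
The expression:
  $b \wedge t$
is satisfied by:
  {t: True, b: True}


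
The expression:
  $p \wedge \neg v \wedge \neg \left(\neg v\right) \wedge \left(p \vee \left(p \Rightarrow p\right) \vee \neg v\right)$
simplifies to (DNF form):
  $\text{False}$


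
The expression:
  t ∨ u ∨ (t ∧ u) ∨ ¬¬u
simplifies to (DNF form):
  t ∨ u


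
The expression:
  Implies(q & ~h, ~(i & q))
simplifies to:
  h | ~i | ~q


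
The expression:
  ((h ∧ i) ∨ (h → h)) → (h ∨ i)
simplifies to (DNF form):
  h ∨ i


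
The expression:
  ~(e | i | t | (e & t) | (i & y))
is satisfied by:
  {i: False, e: False, t: False}


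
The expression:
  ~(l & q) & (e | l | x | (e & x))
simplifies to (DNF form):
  (e & ~l) | (l & ~q) | (x & ~l)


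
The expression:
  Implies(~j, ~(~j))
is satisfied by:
  {j: True}


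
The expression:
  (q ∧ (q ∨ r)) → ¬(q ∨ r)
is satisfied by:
  {q: False}


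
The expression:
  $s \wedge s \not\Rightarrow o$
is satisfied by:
  {s: True, o: False}


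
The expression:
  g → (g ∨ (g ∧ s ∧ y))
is always true.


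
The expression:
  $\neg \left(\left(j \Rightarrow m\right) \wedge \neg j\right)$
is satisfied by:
  {j: True}


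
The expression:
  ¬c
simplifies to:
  ¬c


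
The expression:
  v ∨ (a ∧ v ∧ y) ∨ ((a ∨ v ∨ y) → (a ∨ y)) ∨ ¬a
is always true.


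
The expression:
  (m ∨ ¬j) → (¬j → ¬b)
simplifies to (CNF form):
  j ∨ ¬b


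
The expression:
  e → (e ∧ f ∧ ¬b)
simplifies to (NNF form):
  (f ∧ ¬b) ∨ ¬e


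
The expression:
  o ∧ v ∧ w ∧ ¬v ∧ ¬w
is never true.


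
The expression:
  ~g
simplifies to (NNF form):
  ~g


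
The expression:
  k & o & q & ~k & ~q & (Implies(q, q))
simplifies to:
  False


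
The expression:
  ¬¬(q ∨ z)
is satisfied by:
  {q: True, z: True}
  {q: True, z: False}
  {z: True, q: False}


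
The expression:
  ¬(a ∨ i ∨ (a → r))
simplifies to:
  False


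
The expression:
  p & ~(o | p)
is never true.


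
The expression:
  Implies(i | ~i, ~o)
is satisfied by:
  {o: False}


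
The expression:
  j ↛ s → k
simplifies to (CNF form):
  k ∨ s ∨ ¬j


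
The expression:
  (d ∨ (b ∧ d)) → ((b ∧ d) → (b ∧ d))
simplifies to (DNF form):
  True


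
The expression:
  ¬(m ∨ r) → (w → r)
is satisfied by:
  {r: True, m: True, w: False}
  {r: True, w: False, m: False}
  {m: True, w: False, r: False}
  {m: False, w: False, r: False}
  {r: True, m: True, w: True}
  {r: True, w: True, m: False}
  {m: True, w: True, r: False}


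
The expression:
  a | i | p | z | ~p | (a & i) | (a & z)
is always true.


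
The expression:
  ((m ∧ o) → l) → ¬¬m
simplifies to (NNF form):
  m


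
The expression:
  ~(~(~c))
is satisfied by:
  {c: False}


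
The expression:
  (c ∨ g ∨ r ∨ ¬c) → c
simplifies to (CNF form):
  c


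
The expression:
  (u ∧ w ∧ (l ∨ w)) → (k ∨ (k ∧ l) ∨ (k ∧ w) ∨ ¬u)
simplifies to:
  k ∨ ¬u ∨ ¬w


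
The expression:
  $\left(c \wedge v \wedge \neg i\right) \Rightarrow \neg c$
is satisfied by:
  {i: True, v: False, c: False}
  {v: False, c: False, i: False}
  {i: True, c: True, v: False}
  {c: True, v: False, i: False}
  {i: True, v: True, c: False}
  {v: True, i: False, c: False}
  {i: True, c: True, v: True}


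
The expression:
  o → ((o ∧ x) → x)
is always true.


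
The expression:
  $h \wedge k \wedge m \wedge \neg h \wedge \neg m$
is never true.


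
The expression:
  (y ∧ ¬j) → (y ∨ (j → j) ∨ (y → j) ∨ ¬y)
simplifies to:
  True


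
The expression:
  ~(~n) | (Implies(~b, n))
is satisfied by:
  {n: True, b: True}
  {n: True, b: False}
  {b: True, n: False}


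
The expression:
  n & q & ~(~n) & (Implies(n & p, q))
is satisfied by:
  {q: True, n: True}


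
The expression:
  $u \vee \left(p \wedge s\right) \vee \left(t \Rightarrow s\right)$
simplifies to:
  $s \vee u \vee \neg t$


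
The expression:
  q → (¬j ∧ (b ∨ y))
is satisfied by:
  {y: True, b: True, j: False, q: False}
  {y: True, j: False, q: False, b: False}
  {b: True, j: False, q: False, y: False}
  {b: False, j: False, q: False, y: False}
  {y: True, b: True, j: True, q: False}
  {y: True, j: True, b: False, q: False}
  {b: True, j: True, y: False, q: False}
  {j: True, y: False, q: False, b: False}
  {b: True, y: True, q: True, j: False}
  {y: True, q: True, b: False, j: False}
  {b: True, q: True, y: False, j: False}


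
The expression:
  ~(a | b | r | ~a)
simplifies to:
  False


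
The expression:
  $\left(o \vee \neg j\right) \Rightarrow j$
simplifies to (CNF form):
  $j$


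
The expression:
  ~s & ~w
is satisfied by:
  {w: False, s: False}


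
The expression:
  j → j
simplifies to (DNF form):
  True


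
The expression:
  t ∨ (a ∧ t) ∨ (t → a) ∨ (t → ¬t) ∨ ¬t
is always true.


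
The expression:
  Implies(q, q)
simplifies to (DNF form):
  True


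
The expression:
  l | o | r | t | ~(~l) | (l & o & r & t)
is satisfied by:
  {r: True, t: True, l: True, o: True}
  {r: True, t: True, l: True, o: False}
  {r: True, t: True, o: True, l: False}
  {r: True, t: True, o: False, l: False}
  {r: True, l: True, o: True, t: False}
  {r: True, l: True, o: False, t: False}
  {r: True, l: False, o: True, t: False}
  {r: True, l: False, o: False, t: False}
  {t: True, l: True, o: True, r: False}
  {t: True, l: True, o: False, r: False}
  {t: True, o: True, l: False, r: False}
  {t: True, o: False, l: False, r: False}
  {l: True, o: True, t: False, r: False}
  {l: True, t: False, o: False, r: False}
  {o: True, t: False, l: False, r: False}


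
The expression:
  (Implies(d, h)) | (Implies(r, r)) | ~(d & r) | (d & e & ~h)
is always true.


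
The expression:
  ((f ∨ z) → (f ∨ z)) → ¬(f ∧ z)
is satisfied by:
  {z: False, f: False}
  {f: True, z: False}
  {z: True, f: False}


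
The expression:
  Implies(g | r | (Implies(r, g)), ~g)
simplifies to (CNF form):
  ~g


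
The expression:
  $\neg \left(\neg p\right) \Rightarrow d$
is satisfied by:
  {d: True, p: False}
  {p: False, d: False}
  {p: True, d: True}


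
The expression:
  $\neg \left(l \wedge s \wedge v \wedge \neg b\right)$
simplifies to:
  $b \vee \neg l \vee \neg s \vee \neg v$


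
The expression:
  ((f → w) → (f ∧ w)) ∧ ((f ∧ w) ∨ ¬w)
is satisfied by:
  {f: True}


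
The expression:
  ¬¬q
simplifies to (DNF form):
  q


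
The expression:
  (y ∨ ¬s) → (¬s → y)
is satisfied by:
  {y: True, s: True}
  {y: True, s: False}
  {s: True, y: False}


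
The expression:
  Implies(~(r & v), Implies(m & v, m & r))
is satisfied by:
  {r: True, m: False, v: False}
  {m: False, v: False, r: False}
  {v: True, r: True, m: False}
  {v: True, m: False, r: False}
  {r: True, m: True, v: False}
  {m: True, r: False, v: False}
  {v: True, m: True, r: True}


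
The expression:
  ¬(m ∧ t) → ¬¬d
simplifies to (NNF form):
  d ∨ (m ∧ t)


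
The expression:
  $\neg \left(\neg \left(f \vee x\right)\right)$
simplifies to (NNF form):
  $f \vee x$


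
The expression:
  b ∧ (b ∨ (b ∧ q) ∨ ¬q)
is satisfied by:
  {b: True}


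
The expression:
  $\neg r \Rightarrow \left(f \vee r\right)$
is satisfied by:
  {r: True, f: True}
  {r: True, f: False}
  {f: True, r: False}


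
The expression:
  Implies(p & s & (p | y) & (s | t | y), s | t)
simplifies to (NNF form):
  True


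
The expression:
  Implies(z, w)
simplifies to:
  w | ~z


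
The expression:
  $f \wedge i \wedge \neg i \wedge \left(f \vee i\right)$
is never true.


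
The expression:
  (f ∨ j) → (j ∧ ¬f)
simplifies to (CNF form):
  ¬f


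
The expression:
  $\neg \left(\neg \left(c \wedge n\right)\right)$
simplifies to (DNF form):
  $c \wedge n$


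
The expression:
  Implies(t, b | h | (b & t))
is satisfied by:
  {b: True, h: True, t: False}
  {b: True, h: False, t: False}
  {h: True, b: False, t: False}
  {b: False, h: False, t: False}
  {b: True, t: True, h: True}
  {b: True, t: True, h: False}
  {t: True, h: True, b: False}


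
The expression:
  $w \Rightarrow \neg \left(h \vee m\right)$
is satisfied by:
  {h: False, w: False, m: False}
  {m: True, h: False, w: False}
  {h: True, m: False, w: False}
  {m: True, h: True, w: False}
  {w: True, m: False, h: False}


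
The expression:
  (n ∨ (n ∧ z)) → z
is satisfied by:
  {z: True, n: False}
  {n: False, z: False}
  {n: True, z: True}


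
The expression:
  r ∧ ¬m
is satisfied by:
  {r: True, m: False}


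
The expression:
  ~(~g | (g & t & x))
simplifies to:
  g & (~t | ~x)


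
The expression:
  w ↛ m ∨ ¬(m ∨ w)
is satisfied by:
  {m: False}


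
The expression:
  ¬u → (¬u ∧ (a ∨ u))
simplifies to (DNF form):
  a ∨ u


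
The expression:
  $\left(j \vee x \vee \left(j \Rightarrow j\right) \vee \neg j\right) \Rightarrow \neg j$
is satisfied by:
  {j: False}


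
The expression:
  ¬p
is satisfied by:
  {p: False}


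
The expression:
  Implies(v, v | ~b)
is always true.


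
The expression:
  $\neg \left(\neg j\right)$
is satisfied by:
  {j: True}


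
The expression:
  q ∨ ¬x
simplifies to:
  q ∨ ¬x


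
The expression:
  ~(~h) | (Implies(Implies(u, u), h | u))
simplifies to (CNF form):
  h | u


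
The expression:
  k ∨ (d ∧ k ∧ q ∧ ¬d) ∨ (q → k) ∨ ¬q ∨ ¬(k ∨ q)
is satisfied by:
  {k: True, q: False}
  {q: False, k: False}
  {q: True, k: True}


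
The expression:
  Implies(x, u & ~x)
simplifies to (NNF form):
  ~x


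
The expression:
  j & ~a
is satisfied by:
  {j: True, a: False}


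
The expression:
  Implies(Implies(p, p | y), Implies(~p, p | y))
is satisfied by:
  {y: True, p: True}
  {y: True, p: False}
  {p: True, y: False}


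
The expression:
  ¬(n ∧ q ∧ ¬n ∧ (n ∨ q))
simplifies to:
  True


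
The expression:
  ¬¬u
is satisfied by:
  {u: True}


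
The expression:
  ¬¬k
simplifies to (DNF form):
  k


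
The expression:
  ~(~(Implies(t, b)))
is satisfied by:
  {b: True, t: False}
  {t: False, b: False}
  {t: True, b: True}


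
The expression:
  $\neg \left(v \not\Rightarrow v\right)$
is always true.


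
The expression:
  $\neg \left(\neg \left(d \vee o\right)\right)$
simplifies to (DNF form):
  $d \vee o$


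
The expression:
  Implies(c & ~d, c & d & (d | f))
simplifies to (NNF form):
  d | ~c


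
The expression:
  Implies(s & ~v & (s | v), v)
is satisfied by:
  {v: True, s: False}
  {s: False, v: False}
  {s: True, v: True}


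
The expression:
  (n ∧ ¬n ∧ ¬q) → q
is always true.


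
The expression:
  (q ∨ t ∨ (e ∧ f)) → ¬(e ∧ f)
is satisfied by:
  {e: False, f: False}
  {f: True, e: False}
  {e: True, f: False}


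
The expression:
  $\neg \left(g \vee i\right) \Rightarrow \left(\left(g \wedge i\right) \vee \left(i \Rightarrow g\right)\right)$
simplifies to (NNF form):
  $\text{True}$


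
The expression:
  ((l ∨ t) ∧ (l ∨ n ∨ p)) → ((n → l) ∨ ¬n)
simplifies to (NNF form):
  l ∨ ¬n ∨ ¬t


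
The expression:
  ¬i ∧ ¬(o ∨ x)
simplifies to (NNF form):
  ¬i ∧ ¬o ∧ ¬x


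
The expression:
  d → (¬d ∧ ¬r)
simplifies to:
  ¬d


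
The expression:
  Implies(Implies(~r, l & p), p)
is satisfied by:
  {p: True, r: False}
  {r: False, p: False}
  {r: True, p: True}


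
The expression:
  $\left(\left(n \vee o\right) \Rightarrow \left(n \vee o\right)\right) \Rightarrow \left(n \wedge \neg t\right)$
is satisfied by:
  {n: True, t: False}


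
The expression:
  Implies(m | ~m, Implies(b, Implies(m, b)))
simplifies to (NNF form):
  True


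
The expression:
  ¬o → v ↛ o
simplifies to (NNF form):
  o ∨ v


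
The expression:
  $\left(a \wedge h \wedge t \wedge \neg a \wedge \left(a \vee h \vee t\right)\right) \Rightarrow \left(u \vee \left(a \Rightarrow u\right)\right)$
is always true.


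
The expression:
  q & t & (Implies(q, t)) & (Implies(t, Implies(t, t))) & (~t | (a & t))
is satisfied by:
  {t: True, a: True, q: True}


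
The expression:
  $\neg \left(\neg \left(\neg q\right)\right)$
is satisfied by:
  {q: False}


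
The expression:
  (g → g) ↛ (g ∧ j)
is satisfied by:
  {g: False, j: False}
  {j: True, g: False}
  {g: True, j: False}


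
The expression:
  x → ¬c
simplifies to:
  ¬c ∨ ¬x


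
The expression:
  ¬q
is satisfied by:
  {q: False}


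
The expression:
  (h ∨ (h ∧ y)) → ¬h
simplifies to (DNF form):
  ¬h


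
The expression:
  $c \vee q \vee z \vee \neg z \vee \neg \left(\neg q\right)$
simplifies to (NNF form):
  $\text{True}$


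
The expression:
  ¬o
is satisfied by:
  {o: False}


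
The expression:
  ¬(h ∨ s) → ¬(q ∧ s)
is always true.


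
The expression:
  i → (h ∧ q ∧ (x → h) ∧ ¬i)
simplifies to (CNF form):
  ¬i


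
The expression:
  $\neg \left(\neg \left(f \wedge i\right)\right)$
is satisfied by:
  {i: True, f: True}


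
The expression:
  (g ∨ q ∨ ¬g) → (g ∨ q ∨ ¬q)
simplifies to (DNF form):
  True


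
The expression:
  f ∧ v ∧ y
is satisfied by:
  {f: True, y: True, v: True}


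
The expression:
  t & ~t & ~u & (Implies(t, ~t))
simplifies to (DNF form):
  False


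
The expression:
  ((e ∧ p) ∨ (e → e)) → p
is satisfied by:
  {p: True}


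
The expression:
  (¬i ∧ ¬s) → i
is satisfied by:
  {i: True, s: True}
  {i: True, s: False}
  {s: True, i: False}


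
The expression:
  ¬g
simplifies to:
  ¬g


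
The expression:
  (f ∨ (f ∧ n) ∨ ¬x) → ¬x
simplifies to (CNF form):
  ¬f ∨ ¬x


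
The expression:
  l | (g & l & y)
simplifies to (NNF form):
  l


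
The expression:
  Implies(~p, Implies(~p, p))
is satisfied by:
  {p: True}


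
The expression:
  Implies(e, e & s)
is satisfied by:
  {s: True, e: False}
  {e: False, s: False}
  {e: True, s: True}


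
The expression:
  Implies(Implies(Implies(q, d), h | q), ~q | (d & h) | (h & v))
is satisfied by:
  {v: True, d: True, h: True, q: False}
  {v: True, h: True, q: False, d: False}
  {d: True, h: True, q: False, v: False}
  {h: True, d: False, q: False, v: False}
  {v: True, d: True, h: False, q: False}
  {v: True, d: False, h: False, q: False}
  {d: True, v: False, h: False, q: False}
  {v: False, h: False, q: False, d: False}
  {d: True, v: True, q: True, h: True}
  {v: True, q: True, h: True, d: False}
  {d: True, q: True, h: True, v: False}


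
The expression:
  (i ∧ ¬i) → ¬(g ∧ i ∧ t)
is always true.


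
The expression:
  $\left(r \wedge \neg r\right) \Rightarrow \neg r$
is always true.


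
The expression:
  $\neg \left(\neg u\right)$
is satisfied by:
  {u: True}


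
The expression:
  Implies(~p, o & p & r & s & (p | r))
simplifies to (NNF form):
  p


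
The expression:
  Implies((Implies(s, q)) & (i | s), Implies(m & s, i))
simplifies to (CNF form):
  i | ~m | ~q | ~s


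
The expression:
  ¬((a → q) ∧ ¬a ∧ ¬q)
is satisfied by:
  {a: True, q: True}
  {a: True, q: False}
  {q: True, a: False}


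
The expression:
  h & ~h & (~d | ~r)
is never true.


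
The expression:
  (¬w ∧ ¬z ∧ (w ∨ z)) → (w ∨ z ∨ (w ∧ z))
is always true.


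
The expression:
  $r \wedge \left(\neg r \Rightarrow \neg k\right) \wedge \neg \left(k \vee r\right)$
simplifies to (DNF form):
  $\text{False}$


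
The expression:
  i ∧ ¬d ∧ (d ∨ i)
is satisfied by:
  {i: True, d: False}


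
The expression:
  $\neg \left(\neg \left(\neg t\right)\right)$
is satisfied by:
  {t: False}


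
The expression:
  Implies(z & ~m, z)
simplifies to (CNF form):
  True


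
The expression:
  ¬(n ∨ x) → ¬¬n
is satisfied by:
  {n: True, x: True}
  {n: True, x: False}
  {x: True, n: False}


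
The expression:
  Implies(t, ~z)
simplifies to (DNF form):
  ~t | ~z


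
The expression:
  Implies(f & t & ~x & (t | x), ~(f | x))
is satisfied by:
  {x: True, t: False, f: False}
  {t: False, f: False, x: False}
  {f: True, x: True, t: False}
  {f: True, t: False, x: False}
  {x: True, t: True, f: False}
  {t: True, x: False, f: False}
  {f: True, t: True, x: True}


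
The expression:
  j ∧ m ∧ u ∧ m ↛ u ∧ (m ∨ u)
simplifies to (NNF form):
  False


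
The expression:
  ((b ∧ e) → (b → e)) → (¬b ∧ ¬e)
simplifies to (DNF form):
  ¬b ∧ ¬e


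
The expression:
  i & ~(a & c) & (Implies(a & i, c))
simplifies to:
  i & ~a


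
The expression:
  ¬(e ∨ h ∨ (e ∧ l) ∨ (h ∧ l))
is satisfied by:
  {e: False, h: False}


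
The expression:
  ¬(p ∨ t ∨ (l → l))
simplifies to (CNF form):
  False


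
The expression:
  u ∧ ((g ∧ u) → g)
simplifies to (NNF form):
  u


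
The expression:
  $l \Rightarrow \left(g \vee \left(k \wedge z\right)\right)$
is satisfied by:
  {k: True, g: True, z: True, l: False}
  {k: True, g: True, z: False, l: False}
  {g: True, z: True, l: False, k: False}
  {g: True, z: False, l: False, k: False}
  {k: True, z: True, l: False, g: False}
  {k: True, z: False, l: False, g: False}
  {z: True, k: False, l: False, g: False}
  {z: False, k: False, l: False, g: False}
  {k: True, g: True, l: True, z: True}
  {k: True, g: True, l: True, z: False}
  {g: True, l: True, z: True, k: False}
  {g: True, l: True, z: False, k: False}
  {k: True, l: True, z: True, g: False}


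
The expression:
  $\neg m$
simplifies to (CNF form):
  $\neg m$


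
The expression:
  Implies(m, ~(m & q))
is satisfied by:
  {m: False, q: False}
  {q: True, m: False}
  {m: True, q: False}


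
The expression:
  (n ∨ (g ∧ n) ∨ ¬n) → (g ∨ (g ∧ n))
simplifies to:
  g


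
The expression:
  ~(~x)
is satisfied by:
  {x: True}


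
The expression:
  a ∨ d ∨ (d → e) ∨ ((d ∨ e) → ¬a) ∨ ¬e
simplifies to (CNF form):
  True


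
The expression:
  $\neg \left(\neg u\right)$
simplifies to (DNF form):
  $u$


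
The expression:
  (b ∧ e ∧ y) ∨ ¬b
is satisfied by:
  {e: True, y: True, b: False}
  {e: True, y: False, b: False}
  {y: True, e: False, b: False}
  {e: False, y: False, b: False}
  {b: True, e: True, y: True}


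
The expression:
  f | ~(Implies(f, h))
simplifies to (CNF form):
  f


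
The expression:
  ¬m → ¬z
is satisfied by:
  {m: True, z: False}
  {z: False, m: False}
  {z: True, m: True}


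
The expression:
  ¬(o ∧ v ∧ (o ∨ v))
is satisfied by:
  {v: False, o: False}
  {o: True, v: False}
  {v: True, o: False}


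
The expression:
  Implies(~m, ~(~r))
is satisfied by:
  {r: True, m: True}
  {r: True, m: False}
  {m: True, r: False}


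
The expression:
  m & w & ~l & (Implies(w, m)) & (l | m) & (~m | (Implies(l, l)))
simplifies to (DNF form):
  m & w & ~l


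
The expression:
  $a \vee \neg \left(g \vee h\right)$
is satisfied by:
  {a: True, g: False, h: False}
  {a: True, h: True, g: False}
  {a: True, g: True, h: False}
  {a: True, h: True, g: True}
  {h: False, g: False, a: False}


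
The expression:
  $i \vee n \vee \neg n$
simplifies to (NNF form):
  $\text{True}$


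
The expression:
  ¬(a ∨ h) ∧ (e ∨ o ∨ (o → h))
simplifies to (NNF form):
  ¬a ∧ ¬h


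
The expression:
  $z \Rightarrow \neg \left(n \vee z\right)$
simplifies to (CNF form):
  $\neg z$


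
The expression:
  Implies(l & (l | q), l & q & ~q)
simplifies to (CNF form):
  ~l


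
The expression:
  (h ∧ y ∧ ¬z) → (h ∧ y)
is always true.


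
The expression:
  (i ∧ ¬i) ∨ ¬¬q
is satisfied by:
  {q: True}


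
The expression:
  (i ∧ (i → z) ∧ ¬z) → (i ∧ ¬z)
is always true.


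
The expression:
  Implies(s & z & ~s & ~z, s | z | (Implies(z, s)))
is always true.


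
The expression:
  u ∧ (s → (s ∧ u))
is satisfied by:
  {u: True}


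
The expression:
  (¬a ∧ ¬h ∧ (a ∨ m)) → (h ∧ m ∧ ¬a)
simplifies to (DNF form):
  a ∨ h ∨ ¬m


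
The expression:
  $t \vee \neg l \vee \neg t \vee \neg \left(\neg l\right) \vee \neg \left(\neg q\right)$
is always true.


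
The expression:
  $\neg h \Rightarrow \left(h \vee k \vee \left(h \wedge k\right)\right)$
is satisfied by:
  {k: True, h: True}
  {k: True, h: False}
  {h: True, k: False}


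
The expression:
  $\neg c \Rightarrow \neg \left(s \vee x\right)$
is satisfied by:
  {c: True, x: False, s: False}
  {c: True, s: True, x: False}
  {c: True, x: True, s: False}
  {c: True, s: True, x: True}
  {s: False, x: False, c: False}


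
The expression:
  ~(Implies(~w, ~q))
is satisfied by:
  {q: True, w: False}


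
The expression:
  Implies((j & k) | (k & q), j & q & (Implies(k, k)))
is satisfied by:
  {q: False, k: False, j: False}
  {j: True, q: False, k: False}
  {q: True, j: False, k: False}
  {j: True, q: True, k: False}
  {k: True, j: False, q: False}
  {j: True, k: True, q: True}


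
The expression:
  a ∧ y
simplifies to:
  a ∧ y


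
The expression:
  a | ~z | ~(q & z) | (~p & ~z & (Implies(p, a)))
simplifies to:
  a | ~q | ~z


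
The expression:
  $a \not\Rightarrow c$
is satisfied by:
  {a: True, c: False}


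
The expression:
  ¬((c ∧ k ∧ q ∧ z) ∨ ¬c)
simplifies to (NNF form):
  c ∧ (¬k ∨ ¬q ∨ ¬z)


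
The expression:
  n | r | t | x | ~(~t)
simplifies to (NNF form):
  n | r | t | x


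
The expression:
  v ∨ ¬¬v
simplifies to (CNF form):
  v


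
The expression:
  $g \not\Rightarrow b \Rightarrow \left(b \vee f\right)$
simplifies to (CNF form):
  $b \vee f \vee \neg g$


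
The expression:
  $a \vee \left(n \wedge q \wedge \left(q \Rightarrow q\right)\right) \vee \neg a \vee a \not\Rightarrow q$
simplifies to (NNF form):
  $\text{True}$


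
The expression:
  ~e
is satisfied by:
  {e: False}


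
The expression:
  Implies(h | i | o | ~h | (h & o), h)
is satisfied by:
  {h: True}


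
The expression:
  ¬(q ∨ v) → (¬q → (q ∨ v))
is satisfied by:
  {q: True, v: True}
  {q: True, v: False}
  {v: True, q: False}


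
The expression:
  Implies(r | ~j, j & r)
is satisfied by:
  {j: True}


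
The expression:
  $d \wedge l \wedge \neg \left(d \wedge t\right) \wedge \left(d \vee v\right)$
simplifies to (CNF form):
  $d \wedge l \wedge \neg t$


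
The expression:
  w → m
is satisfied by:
  {m: True, w: False}
  {w: False, m: False}
  {w: True, m: True}


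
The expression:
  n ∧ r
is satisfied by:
  {r: True, n: True}


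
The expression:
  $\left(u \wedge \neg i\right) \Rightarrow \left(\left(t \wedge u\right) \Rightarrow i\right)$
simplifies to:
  $i \vee \neg t \vee \neg u$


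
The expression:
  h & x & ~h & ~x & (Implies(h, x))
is never true.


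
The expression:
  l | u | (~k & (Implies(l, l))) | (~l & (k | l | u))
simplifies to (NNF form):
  True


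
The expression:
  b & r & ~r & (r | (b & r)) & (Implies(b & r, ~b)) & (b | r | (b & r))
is never true.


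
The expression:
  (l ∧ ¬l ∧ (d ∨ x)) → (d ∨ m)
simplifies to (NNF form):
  True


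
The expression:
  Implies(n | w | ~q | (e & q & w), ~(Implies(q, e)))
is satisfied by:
  {q: True, n: False, e: False, w: False}
  {w: True, q: True, n: False, e: False}
  {q: True, n: True, w: False, e: False}
  {w: True, q: True, n: True, e: False}
  {e: True, q: True, w: False, n: False}


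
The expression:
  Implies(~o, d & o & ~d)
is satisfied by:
  {o: True}


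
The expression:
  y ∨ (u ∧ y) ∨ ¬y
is always true.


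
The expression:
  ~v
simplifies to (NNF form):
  ~v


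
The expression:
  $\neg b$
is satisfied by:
  {b: False}


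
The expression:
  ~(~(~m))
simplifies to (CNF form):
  ~m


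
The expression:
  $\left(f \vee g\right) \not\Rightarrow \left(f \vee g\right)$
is never true.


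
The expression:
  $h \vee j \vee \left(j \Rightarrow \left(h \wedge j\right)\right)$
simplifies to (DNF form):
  $\text{True}$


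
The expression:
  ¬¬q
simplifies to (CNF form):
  q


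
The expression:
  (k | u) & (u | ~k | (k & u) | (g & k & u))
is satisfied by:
  {u: True}


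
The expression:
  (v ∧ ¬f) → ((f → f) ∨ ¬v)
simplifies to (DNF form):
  True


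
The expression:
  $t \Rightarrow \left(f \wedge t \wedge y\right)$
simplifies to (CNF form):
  $\left(f \vee \neg t\right) \wedge \left(y \vee \neg t\right)$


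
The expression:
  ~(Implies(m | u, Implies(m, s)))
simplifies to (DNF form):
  m & ~s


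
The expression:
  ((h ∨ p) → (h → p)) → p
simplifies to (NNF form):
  h ∨ p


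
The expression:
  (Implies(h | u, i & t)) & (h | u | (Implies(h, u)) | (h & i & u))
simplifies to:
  (i | ~h) & (i | ~u) & (t | ~h) & (t | ~u)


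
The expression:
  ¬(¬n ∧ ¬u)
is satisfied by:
  {n: True, u: True}
  {n: True, u: False}
  {u: True, n: False}


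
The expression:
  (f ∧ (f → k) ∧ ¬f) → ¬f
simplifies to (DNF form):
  True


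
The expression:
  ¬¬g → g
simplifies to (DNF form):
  True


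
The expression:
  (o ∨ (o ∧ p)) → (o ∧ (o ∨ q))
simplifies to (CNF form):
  True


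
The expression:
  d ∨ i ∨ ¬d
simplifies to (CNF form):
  True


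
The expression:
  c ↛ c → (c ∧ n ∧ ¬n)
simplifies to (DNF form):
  True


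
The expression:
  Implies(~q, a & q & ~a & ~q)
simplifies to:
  q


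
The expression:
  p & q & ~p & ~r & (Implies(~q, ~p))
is never true.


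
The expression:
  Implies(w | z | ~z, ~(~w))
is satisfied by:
  {w: True}


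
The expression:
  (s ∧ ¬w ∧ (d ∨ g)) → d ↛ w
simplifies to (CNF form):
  d ∨ w ∨ ¬g ∨ ¬s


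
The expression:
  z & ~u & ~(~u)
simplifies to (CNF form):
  False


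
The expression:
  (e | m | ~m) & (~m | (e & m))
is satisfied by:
  {e: True, m: False}
  {m: False, e: False}
  {m: True, e: True}


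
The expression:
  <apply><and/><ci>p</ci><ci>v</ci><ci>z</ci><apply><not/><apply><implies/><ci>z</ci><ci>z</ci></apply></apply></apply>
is never true.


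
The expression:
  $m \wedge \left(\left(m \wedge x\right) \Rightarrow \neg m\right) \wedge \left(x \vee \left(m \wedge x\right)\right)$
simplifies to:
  $\text{False}$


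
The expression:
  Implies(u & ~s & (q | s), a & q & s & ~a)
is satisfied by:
  {s: True, u: False, q: False}
  {u: False, q: False, s: False}
  {q: True, s: True, u: False}
  {q: True, u: False, s: False}
  {s: True, u: True, q: False}
  {u: True, s: False, q: False}
  {q: True, u: True, s: True}


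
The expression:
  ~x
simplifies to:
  ~x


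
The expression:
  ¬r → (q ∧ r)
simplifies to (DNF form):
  r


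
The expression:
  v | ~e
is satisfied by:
  {v: True, e: False}
  {e: False, v: False}
  {e: True, v: True}


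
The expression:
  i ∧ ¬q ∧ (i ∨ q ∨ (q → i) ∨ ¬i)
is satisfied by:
  {i: True, q: False}


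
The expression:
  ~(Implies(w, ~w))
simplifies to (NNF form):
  w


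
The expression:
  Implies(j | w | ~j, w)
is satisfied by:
  {w: True}


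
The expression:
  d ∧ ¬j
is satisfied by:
  {d: True, j: False}


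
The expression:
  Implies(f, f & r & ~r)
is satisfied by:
  {f: False}


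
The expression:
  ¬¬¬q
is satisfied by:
  {q: False}


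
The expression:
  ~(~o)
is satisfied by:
  {o: True}


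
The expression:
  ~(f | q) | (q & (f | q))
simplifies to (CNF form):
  q | ~f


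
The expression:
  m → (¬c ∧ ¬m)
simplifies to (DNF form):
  ¬m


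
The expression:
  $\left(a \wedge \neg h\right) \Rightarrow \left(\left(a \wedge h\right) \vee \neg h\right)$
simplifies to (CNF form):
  $\text{True}$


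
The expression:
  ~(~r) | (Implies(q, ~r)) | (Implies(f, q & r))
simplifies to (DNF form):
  True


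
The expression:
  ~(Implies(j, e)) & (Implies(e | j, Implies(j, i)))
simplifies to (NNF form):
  i & j & ~e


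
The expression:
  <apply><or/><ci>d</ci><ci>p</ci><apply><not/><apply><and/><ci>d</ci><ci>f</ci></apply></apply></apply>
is always true.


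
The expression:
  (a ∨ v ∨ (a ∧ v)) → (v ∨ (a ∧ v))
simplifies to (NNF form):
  v ∨ ¬a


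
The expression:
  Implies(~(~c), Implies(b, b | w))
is always true.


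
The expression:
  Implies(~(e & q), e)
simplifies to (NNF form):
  e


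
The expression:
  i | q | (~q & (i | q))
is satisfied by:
  {i: True, q: True}
  {i: True, q: False}
  {q: True, i: False}


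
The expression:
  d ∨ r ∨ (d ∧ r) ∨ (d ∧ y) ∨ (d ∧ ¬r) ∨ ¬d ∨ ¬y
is always true.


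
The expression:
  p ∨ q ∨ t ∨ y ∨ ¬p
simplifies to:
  True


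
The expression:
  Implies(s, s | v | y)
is always true.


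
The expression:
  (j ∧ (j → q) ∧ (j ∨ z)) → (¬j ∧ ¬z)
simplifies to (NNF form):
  ¬j ∨ ¬q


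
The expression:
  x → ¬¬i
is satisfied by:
  {i: True, x: False}
  {x: False, i: False}
  {x: True, i: True}


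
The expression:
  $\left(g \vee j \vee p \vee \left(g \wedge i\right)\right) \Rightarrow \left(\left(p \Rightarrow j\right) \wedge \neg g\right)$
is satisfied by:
  {j: True, p: False, g: False}
  {p: False, g: False, j: False}
  {j: True, p: True, g: False}


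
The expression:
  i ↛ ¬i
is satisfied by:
  {i: True}


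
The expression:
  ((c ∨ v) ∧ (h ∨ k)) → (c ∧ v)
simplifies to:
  (c ∧ v) ∨ (¬c ∧ ¬v) ∨ (¬h ∧ ¬k)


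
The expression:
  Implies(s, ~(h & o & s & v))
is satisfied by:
  {s: False, v: False, o: False, h: False}
  {h: True, s: False, v: False, o: False}
  {o: True, s: False, v: False, h: False}
  {h: True, o: True, s: False, v: False}
  {v: True, h: False, s: False, o: False}
  {h: True, v: True, s: False, o: False}
  {o: True, v: True, h: False, s: False}
  {h: True, o: True, v: True, s: False}
  {s: True, o: False, v: False, h: False}
  {h: True, s: True, o: False, v: False}
  {o: True, s: True, h: False, v: False}
  {h: True, o: True, s: True, v: False}
  {v: True, s: True, o: False, h: False}
  {h: True, v: True, s: True, o: False}
  {o: True, v: True, s: True, h: False}


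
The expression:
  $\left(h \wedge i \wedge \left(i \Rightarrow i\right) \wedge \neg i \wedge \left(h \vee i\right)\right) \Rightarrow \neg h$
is always true.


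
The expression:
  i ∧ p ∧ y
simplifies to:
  i ∧ p ∧ y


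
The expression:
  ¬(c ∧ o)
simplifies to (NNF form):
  ¬c ∨ ¬o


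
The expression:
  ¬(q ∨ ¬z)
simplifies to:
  z ∧ ¬q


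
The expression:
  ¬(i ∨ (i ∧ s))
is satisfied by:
  {i: False}


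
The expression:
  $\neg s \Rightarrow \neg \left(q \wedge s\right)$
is always true.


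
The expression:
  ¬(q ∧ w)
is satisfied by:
  {w: False, q: False}
  {q: True, w: False}
  {w: True, q: False}


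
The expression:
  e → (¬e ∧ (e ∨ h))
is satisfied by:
  {e: False}


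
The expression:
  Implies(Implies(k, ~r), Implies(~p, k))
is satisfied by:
  {k: True, p: True}
  {k: True, p: False}
  {p: True, k: False}


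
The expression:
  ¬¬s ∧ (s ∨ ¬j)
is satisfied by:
  {s: True}


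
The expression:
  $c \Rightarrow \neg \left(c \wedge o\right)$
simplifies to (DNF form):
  $\neg c \vee \neg o$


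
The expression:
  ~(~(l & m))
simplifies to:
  l & m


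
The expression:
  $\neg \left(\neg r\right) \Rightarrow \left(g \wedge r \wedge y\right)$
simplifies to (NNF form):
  $\left(g \wedge y\right) \vee \neg r$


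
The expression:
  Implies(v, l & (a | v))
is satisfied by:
  {l: True, v: False}
  {v: False, l: False}
  {v: True, l: True}


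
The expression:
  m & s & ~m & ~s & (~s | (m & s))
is never true.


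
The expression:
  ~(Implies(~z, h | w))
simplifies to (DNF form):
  ~h & ~w & ~z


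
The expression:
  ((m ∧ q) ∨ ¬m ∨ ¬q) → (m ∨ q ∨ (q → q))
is always true.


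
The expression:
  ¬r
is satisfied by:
  {r: False}


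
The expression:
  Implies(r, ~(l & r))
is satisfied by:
  {l: False, r: False}
  {r: True, l: False}
  {l: True, r: False}


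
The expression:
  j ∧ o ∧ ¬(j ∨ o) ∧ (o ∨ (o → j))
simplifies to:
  False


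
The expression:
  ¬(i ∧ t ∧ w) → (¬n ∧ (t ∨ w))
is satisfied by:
  {t: True, w: True, i: True, n: False}
  {t: True, w: True, i: False, n: False}
  {t: True, i: True, n: False, w: False}
  {t: True, i: False, n: False, w: False}
  {w: True, i: True, n: False, t: False}
  {w: True, i: False, n: False, t: False}
  {w: True, n: True, t: True, i: True}


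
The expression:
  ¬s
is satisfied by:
  {s: False}


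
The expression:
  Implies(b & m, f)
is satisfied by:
  {f: True, m: False, b: False}
  {f: False, m: False, b: False}
  {b: True, f: True, m: False}
  {b: True, f: False, m: False}
  {m: True, f: True, b: False}
  {m: True, f: False, b: False}
  {m: True, b: True, f: True}


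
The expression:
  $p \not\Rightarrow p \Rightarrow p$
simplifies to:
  $\text{True}$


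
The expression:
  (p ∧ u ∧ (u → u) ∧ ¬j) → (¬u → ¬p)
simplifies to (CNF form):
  True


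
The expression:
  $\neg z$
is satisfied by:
  {z: False}


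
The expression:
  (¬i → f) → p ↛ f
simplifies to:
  ¬f ∧ (p ∨ ¬i)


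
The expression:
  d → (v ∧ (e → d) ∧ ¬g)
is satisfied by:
  {v: True, g: False, d: False}
  {g: False, d: False, v: False}
  {v: True, g: True, d: False}
  {g: True, v: False, d: False}
  {d: True, v: True, g: False}


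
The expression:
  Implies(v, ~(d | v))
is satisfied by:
  {v: False}


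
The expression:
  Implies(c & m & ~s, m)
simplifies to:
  True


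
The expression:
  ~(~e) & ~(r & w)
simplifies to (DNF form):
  (e & ~r) | (e & ~w)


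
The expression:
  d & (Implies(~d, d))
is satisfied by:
  {d: True}


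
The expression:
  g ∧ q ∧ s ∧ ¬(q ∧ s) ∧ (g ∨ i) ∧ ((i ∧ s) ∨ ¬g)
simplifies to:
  False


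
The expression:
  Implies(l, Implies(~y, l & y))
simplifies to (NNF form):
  y | ~l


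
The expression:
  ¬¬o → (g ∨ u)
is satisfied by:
  {g: True, u: True, o: False}
  {g: True, o: False, u: False}
  {u: True, o: False, g: False}
  {u: False, o: False, g: False}
  {g: True, u: True, o: True}
  {g: True, o: True, u: False}
  {u: True, o: True, g: False}


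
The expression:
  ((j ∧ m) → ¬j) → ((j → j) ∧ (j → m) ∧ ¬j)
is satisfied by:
  {m: True, j: False}
  {j: False, m: False}
  {j: True, m: True}


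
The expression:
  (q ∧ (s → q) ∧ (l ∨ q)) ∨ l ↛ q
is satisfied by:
  {q: True, l: True}
  {q: True, l: False}
  {l: True, q: False}


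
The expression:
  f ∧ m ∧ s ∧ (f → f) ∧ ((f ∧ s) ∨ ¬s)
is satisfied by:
  {m: True, s: True, f: True}


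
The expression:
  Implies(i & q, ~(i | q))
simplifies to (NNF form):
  ~i | ~q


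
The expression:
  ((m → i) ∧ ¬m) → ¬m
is always true.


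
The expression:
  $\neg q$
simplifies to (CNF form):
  $\neg q$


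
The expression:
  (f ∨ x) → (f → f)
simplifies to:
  True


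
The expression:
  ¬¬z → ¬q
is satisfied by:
  {q: False, z: False}
  {z: True, q: False}
  {q: True, z: False}


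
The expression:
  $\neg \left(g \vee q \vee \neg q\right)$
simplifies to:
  $\text{False}$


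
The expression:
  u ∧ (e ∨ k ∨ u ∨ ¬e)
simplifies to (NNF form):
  u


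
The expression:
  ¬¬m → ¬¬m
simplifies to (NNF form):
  True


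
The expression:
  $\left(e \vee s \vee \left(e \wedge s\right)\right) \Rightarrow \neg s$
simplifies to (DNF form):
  $\neg s$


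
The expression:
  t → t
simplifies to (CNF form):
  True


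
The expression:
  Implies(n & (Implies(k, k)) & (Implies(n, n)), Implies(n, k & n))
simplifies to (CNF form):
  k | ~n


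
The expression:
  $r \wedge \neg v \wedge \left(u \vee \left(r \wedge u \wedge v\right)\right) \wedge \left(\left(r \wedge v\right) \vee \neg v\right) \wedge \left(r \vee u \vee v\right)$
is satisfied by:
  {r: True, u: True, v: False}


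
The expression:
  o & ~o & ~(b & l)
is never true.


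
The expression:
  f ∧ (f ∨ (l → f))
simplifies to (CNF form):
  f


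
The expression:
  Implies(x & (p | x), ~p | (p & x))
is always true.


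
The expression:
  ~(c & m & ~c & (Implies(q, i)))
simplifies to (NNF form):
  True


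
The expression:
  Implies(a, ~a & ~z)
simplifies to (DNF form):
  ~a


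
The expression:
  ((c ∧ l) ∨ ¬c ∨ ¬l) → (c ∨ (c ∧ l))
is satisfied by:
  {c: True}


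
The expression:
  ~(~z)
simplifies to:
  z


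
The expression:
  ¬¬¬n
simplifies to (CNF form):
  ¬n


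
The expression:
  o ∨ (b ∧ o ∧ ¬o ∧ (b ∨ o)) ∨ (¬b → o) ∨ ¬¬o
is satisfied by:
  {b: True, o: True}
  {b: True, o: False}
  {o: True, b: False}


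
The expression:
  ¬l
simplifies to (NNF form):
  ¬l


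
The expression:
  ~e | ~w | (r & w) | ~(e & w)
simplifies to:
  r | ~e | ~w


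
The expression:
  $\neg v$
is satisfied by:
  {v: False}


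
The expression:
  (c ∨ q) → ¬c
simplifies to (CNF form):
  ¬c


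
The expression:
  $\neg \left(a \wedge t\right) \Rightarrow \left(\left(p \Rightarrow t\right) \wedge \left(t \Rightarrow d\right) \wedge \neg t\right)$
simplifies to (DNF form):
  $\left(a \wedge t\right) \vee \left(\neg p \wedge \neg t\right)$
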